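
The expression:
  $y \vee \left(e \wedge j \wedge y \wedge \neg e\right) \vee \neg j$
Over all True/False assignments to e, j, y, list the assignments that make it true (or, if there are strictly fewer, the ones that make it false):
is false only for:
  e=False, j=True, y=False;
  e=True, j=True, y=False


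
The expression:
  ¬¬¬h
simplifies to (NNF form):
¬h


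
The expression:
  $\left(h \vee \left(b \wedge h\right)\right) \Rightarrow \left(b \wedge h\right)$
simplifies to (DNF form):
$b \vee \neg h$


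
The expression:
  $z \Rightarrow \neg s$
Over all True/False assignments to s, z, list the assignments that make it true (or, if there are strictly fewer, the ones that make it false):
is false only for:
  s=True, z=True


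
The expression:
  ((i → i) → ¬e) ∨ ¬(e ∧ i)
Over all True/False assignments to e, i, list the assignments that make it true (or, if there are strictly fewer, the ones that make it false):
is false only for:
  e=True, i=True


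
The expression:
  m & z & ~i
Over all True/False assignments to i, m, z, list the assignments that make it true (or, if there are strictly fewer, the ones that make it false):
is true only for:
  i=False, m=True, z=True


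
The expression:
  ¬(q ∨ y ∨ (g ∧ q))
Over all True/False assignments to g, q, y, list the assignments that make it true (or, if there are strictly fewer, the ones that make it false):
is true only for:
  g=False, q=False, y=False;
  g=True, q=False, y=False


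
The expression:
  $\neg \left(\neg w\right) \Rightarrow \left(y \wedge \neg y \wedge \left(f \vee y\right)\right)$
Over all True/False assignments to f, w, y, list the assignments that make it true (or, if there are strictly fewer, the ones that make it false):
is true only for:
  f=False, w=False, y=False;
  f=False, w=False, y=True;
  f=True, w=False, y=False;
  f=True, w=False, y=True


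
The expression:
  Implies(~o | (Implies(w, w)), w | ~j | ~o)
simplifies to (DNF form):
w | ~j | ~o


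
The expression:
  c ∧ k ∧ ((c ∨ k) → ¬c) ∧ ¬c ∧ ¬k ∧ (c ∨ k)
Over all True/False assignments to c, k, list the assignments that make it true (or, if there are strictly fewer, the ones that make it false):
is never true.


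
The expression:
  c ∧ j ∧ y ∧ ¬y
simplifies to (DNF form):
False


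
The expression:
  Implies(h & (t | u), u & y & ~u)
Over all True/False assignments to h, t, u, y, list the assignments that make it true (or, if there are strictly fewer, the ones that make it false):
is false only for:
  h=True, t=False, u=True, y=False;
  h=True, t=False, u=True, y=True;
  h=True, t=True, u=False, y=False;
  h=True, t=True, u=False, y=True;
  h=True, t=True, u=True, y=False;
  h=True, t=True, u=True, y=True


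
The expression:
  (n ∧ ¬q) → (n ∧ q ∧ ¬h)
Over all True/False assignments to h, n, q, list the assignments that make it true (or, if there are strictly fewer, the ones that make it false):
is false only for:
  h=False, n=True, q=False;
  h=True, n=True, q=False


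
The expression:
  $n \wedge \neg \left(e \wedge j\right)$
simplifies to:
$n \wedge \left(\neg e \vee \neg j\right)$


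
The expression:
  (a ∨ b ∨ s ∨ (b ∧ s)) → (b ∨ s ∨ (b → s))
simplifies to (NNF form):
True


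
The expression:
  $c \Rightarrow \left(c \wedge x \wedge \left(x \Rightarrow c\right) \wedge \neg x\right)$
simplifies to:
$\neg c$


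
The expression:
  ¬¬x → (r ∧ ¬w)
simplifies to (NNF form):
(r ∧ ¬w) ∨ ¬x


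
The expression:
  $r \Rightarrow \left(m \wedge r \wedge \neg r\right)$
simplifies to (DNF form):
$\neg r$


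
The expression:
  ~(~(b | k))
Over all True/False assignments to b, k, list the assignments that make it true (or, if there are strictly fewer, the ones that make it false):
is false only for:
  b=False, k=False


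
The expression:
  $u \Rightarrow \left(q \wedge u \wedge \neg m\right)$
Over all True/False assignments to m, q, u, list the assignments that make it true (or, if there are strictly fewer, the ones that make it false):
is false only for:
  m=False, q=False, u=True;
  m=True, q=False, u=True;
  m=True, q=True, u=True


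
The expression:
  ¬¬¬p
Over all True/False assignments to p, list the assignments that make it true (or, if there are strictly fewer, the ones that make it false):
is true only for:
  p=False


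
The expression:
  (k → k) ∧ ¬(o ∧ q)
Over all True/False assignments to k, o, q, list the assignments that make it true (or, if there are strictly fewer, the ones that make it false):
is false only for:
  k=False, o=True, q=True;
  k=True, o=True, q=True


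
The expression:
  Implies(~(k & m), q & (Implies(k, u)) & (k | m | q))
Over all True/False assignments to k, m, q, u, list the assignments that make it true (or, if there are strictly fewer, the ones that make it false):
is false only for:
  k=False, m=False, q=False, u=False;
  k=False, m=False, q=False, u=True;
  k=False, m=True, q=False, u=False;
  k=False, m=True, q=False, u=True;
  k=True, m=False, q=False, u=False;
  k=True, m=False, q=False, u=True;
  k=True, m=False, q=True, u=False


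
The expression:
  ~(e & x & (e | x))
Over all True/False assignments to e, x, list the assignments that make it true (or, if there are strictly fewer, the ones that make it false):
is false only for:
  e=True, x=True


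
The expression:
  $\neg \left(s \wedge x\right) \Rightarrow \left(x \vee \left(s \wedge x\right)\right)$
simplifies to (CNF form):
$x$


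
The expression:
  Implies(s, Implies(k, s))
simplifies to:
True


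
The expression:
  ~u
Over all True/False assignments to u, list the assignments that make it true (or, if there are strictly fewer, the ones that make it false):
is true only for:
  u=False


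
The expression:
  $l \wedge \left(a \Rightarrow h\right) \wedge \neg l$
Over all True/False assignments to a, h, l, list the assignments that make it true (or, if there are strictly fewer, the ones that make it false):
is never true.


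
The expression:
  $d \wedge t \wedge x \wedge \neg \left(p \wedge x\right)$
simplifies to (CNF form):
$d \wedge t \wedge x \wedge \neg p$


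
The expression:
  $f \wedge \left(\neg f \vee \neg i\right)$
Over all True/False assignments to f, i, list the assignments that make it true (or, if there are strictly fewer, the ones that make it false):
is true only for:
  f=True, i=False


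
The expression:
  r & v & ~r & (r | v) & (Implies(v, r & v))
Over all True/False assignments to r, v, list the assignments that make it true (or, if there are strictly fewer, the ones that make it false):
is never true.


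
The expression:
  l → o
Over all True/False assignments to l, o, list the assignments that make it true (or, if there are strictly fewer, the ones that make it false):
is false only for:
  l=True, o=False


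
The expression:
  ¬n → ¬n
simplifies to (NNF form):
True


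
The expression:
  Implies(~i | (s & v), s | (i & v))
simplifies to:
i | s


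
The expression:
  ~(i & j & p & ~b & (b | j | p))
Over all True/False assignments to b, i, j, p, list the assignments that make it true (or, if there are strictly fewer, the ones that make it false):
is false only for:
  b=False, i=True, j=True, p=True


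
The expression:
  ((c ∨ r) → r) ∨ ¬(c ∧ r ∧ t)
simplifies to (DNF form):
True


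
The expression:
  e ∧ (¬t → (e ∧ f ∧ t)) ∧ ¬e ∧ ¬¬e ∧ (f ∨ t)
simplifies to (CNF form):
False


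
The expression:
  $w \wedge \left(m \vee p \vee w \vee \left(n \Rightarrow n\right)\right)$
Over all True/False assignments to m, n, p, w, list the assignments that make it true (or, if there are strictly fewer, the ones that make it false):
is true only for:
  m=False, n=False, p=False, w=True;
  m=False, n=False, p=True, w=True;
  m=False, n=True, p=False, w=True;
  m=False, n=True, p=True, w=True;
  m=True, n=False, p=False, w=True;
  m=True, n=False, p=True, w=True;
  m=True, n=True, p=False, w=True;
  m=True, n=True, p=True, w=True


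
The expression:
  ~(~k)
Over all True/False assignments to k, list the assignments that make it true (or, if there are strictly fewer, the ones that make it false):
is true only for:
  k=True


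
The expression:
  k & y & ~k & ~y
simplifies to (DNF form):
False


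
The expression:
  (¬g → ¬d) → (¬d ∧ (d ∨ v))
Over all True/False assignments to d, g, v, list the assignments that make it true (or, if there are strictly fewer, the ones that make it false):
is true only for:
  d=False, g=False, v=True;
  d=False, g=True, v=True;
  d=True, g=False, v=False;
  d=True, g=False, v=True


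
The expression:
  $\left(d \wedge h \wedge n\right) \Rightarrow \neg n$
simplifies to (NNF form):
$\neg d \vee \neg h \vee \neg n$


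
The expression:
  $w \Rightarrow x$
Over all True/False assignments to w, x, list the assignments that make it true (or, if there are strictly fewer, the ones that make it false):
is false only for:
  w=True, x=False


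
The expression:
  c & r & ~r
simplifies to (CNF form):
False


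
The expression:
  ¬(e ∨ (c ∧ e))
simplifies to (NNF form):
¬e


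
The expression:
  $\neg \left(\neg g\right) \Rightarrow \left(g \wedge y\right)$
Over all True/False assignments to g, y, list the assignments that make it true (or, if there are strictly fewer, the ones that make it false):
is false only for:
  g=True, y=False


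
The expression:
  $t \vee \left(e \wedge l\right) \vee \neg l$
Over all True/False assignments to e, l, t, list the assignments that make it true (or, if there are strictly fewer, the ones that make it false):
is false only for:
  e=False, l=True, t=False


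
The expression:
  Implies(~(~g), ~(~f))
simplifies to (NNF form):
f | ~g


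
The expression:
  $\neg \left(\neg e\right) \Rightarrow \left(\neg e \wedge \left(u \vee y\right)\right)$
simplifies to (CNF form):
$\neg e$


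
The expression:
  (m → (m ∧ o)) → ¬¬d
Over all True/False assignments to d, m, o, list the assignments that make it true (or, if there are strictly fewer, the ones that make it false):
is false only for:
  d=False, m=False, o=False;
  d=False, m=False, o=True;
  d=False, m=True, o=True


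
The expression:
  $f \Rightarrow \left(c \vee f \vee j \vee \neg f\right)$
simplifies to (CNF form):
$\text{True}$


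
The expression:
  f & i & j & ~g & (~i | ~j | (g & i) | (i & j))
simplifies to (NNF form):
f & i & j & ~g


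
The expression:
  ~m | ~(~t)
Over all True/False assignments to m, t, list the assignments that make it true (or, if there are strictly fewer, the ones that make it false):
is false only for:
  m=True, t=False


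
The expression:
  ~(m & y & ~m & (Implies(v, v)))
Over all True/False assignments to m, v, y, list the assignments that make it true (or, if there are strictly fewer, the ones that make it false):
is always true.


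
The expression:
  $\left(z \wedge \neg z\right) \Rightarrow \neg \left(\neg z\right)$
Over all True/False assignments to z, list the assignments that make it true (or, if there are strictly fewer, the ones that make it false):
is always true.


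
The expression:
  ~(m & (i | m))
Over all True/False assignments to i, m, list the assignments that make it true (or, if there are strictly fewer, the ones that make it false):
is true only for:
  i=False, m=False;
  i=True, m=False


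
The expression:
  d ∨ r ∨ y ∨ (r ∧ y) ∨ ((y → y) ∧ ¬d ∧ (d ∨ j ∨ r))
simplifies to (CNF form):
d ∨ j ∨ r ∨ y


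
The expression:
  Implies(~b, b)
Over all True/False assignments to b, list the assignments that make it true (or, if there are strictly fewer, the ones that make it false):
is true only for:
  b=True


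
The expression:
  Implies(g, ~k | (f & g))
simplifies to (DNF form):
f | ~g | ~k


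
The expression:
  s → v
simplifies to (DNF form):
v ∨ ¬s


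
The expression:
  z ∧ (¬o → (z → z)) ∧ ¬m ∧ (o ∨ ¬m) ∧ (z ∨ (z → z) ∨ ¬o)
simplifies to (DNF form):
z ∧ ¬m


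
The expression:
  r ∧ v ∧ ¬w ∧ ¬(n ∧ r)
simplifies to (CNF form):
r ∧ v ∧ ¬n ∧ ¬w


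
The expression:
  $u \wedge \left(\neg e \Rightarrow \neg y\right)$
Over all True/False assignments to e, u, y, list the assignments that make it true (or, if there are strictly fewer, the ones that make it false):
is true only for:
  e=False, u=True, y=False;
  e=True, u=True, y=False;
  e=True, u=True, y=True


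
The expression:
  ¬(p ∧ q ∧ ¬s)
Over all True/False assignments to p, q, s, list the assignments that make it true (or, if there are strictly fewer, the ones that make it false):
is false only for:
  p=True, q=True, s=False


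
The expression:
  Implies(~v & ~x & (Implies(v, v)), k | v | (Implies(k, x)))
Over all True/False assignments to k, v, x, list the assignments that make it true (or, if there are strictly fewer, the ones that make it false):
is always true.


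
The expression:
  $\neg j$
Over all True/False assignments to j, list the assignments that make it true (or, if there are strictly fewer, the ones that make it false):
is true only for:
  j=False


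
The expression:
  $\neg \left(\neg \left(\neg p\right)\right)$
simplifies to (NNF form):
$\neg p$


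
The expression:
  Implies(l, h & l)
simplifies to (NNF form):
h | ~l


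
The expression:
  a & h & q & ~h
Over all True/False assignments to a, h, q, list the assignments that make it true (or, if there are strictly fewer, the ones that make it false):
is never true.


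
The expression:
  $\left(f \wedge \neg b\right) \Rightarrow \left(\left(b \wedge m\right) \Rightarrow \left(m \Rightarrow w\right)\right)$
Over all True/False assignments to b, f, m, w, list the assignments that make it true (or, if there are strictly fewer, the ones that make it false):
is always true.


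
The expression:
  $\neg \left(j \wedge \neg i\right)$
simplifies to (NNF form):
$i \vee \neg j$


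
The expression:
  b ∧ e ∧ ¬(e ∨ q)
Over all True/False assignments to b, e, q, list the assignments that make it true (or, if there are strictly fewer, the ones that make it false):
is never true.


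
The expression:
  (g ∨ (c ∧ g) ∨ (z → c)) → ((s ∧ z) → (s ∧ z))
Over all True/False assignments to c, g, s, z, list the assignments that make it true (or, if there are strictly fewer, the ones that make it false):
is always true.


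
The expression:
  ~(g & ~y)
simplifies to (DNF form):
y | ~g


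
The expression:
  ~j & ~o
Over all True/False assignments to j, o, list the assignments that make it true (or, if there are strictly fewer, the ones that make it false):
is true only for:
  j=False, o=False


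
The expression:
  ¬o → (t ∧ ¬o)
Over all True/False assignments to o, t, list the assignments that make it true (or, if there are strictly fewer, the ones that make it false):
is false only for:
  o=False, t=False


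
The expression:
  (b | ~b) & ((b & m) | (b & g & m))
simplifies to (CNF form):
b & m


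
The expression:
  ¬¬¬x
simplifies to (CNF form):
¬x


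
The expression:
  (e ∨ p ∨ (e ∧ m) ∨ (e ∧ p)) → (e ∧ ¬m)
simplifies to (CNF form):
(e ∨ ¬p) ∧ (¬e ∨ ¬m)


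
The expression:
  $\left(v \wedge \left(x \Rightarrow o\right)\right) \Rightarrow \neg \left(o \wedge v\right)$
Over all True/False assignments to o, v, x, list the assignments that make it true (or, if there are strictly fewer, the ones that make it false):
is false only for:
  o=True, v=True, x=False;
  o=True, v=True, x=True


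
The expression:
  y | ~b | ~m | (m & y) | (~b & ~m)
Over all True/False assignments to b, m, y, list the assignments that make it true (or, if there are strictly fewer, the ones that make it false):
is false only for:
  b=True, m=True, y=False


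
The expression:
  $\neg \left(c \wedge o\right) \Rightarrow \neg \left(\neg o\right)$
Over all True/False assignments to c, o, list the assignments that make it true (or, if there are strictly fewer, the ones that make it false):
is true only for:
  c=False, o=True;
  c=True, o=True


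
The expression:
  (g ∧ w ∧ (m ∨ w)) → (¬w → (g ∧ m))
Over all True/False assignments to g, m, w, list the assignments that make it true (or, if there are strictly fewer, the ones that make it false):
is always true.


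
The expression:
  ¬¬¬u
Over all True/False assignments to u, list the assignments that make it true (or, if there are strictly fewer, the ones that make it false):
is true only for:
  u=False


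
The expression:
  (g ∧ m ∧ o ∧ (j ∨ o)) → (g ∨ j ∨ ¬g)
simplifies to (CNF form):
True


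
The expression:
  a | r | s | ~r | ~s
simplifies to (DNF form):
True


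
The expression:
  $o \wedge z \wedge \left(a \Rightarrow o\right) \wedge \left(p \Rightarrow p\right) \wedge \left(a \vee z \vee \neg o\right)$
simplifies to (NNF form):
$o \wedge z$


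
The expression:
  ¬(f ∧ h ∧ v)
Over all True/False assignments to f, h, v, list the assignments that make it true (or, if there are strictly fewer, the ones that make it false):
is false only for:
  f=True, h=True, v=True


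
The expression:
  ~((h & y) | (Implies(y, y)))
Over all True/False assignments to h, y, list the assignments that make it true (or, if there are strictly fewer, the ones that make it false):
is never true.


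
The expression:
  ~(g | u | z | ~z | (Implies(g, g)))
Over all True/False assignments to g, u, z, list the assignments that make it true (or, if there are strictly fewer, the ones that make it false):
is never true.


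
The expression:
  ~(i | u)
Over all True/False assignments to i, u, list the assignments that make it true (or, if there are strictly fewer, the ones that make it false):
is true only for:
  i=False, u=False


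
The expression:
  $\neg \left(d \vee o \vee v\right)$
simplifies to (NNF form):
$\neg d \wedge \neg o \wedge \neg v$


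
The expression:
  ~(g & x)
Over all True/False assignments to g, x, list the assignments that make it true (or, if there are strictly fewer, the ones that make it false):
is false only for:
  g=True, x=True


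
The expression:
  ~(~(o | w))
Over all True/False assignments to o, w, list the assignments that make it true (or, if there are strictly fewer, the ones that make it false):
is false only for:
  o=False, w=False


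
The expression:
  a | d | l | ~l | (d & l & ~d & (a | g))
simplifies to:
True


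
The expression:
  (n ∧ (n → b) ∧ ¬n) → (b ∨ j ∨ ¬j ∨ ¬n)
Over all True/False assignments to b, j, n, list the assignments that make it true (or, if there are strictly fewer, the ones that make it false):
is always true.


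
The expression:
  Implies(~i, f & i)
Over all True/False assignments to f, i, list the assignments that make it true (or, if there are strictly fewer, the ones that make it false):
is true only for:
  f=False, i=True;
  f=True, i=True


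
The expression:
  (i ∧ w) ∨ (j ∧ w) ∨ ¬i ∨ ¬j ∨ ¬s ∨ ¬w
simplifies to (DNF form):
True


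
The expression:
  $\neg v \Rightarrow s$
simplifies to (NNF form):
$s \vee v$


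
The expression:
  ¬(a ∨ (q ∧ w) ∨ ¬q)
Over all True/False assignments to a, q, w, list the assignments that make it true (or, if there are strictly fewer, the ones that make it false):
is true only for:
  a=False, q=True, w=False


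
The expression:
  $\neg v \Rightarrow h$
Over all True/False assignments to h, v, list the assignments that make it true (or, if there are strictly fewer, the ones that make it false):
is false only for:
  h=False, v=False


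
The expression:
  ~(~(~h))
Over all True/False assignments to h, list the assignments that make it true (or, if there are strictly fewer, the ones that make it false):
is true only for:
  h=False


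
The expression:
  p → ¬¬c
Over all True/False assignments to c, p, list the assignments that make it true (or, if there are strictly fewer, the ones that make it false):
is false only for:
  c=False, p=True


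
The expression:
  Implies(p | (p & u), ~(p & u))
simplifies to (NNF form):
~p | ~u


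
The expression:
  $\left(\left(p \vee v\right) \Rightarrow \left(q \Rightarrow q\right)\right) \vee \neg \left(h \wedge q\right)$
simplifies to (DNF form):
$\text{True}$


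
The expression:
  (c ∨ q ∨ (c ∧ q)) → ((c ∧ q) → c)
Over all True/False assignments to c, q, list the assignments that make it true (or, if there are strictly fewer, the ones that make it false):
is always true.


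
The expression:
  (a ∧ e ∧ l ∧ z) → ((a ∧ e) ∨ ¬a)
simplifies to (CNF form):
True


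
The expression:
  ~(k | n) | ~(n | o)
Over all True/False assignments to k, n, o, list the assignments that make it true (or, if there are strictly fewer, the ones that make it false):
is true only for:
  k=False, n=False, o=False;
  k=False, n=False, o=True;
  k=True, n=False, o=False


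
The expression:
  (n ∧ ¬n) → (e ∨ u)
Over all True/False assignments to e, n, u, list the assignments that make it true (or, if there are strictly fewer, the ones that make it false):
is always true.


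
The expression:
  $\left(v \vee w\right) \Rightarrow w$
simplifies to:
$w \vee \neg v$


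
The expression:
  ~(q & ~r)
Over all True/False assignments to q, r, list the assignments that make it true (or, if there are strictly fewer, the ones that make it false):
is false only for:
  q=True, r=False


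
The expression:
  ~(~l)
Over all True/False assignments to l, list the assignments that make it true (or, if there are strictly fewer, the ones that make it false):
is true only for:
  l=True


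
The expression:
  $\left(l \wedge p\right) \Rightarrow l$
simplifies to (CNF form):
$\text{True}$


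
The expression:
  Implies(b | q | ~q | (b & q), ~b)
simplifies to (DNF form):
~b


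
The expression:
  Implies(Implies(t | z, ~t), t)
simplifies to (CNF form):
t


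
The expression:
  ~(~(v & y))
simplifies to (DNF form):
v & y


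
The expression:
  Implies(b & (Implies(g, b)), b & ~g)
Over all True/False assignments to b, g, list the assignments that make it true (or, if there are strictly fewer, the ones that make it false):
is false only for:
  b=True, g=True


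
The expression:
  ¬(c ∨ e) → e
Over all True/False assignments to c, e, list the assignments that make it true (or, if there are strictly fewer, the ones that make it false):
is false only for:
  c=False, e=False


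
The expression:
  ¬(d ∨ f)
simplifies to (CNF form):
¬d ∧ ¬f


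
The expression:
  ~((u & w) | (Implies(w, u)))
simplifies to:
w & ~u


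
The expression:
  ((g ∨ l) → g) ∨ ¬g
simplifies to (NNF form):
True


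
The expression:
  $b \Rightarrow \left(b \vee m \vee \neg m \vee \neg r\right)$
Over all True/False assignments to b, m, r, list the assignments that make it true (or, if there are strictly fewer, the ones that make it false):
is always true.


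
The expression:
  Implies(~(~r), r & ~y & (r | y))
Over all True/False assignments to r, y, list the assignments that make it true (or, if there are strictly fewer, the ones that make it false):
is false only for:
  r=True, y=True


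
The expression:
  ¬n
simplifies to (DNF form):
¬n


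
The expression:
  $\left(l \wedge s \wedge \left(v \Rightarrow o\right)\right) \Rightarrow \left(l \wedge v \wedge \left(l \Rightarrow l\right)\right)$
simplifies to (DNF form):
$v \vee \neg l \vee \neg s$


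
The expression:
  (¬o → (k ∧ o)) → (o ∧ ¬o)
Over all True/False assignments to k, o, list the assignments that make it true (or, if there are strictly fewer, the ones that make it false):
is true only for:
  k=False, o=False;
  k=True, o=False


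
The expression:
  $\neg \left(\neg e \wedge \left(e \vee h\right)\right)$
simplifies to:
$e \vee \neg h$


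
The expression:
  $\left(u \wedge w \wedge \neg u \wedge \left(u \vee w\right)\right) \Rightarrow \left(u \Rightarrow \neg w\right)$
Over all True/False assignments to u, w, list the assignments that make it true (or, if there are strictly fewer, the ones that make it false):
is always true.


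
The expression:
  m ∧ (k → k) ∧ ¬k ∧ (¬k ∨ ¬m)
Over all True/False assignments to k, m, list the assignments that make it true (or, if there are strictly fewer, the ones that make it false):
is true only for:
  k=False, m=True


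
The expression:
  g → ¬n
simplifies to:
¬g ∨ ¬n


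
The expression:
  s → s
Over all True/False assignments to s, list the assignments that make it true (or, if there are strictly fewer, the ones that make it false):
is always true.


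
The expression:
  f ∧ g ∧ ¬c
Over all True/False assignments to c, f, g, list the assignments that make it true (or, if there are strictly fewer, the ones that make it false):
is true only for:
  c=False, f=True, g=True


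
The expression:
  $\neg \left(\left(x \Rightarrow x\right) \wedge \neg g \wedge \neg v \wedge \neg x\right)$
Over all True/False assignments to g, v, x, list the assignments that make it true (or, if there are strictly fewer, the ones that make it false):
is false only for:
  g=False, v=False, x=False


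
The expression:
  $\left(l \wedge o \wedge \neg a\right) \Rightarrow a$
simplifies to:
$a \vee \neg l \vee \neg o$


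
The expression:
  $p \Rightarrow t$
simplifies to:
$t \vee \neg p$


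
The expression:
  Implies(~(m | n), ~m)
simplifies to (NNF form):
True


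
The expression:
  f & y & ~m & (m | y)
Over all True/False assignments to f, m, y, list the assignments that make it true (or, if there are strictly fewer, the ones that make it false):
is true only for:
  f=True, m=False, y=True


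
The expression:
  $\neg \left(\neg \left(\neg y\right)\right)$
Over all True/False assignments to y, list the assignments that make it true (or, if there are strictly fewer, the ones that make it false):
is true only for:
  y=False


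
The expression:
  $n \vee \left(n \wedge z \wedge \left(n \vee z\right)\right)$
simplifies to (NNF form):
$n$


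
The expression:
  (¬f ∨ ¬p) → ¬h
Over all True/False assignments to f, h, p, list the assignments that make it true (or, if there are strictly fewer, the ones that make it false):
is false only for:
  f=False, h=True, p=False;
  f=False, h=True, p=True;
  f=True, h=True, p=False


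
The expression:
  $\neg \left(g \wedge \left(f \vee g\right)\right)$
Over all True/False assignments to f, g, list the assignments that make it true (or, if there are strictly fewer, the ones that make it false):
is true only for:
  f=False, g=False;
  f=True, g=False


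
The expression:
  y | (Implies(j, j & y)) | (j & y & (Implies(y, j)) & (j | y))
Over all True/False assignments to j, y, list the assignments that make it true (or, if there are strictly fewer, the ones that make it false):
is false only for:
  j=True, y=False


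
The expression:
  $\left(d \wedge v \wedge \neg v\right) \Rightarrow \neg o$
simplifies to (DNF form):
$\text{True}$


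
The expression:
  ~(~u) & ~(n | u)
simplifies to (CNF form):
False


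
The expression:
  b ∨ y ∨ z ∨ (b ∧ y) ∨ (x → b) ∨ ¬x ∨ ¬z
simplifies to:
True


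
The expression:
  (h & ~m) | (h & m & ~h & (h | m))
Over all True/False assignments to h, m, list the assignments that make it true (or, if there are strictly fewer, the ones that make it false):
is true only for:
  h=True, m=False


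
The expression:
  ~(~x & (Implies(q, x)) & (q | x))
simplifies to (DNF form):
True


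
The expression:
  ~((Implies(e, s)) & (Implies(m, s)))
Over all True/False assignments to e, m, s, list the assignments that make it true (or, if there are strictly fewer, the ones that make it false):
is true only for:
  e=False, m=True, s=False;
  e=True, m=False, s=False;
  e=True, m=True, s=False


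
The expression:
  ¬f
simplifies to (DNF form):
¬f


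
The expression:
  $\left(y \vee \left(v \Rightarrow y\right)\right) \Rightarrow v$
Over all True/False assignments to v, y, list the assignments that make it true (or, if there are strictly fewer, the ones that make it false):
is true only for:
  v=True, y=False;
  v=True, y=True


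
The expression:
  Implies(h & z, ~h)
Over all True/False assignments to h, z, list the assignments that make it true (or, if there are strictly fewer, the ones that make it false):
is false only for:
  h=True, z=True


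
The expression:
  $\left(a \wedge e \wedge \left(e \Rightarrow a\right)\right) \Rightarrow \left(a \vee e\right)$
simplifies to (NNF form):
$\text{True}$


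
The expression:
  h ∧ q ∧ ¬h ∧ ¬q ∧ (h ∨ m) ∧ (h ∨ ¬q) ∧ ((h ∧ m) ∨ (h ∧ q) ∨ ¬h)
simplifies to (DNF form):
False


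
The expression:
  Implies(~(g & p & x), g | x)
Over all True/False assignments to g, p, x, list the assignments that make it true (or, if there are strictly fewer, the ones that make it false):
is false only for:
  g=False, p=False, x=False;
  g=False, p=True, x=False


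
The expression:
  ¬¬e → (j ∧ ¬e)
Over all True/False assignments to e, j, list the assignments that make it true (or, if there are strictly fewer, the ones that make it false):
is true only for:
  e=False, j=False;
  e=False, j=True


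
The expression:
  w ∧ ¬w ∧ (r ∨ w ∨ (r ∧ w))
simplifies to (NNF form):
False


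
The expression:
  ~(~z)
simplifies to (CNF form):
z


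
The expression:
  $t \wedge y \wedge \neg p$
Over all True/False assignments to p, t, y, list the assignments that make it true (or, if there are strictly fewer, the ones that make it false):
is true only for:
  p=False, t=True, y=True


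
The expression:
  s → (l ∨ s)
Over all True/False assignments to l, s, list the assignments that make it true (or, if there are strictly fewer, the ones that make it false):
is always true.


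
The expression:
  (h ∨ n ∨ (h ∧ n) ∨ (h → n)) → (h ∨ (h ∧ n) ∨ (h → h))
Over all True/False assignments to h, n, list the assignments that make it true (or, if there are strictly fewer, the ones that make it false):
is always true.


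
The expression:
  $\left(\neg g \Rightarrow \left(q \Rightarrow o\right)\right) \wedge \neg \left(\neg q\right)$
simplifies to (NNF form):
$q \wedge \left(g \vee o\right)$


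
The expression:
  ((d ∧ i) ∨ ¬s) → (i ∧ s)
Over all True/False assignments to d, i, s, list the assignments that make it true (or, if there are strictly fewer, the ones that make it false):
is true only for:
  d=False, i=False, s=True;
  d=False, i=True, s=True;
  d=True, i=False, s=True;
  d=True, i=True, s=True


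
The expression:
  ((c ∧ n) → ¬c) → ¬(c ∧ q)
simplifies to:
n ∨ ¬c ∨ ¬q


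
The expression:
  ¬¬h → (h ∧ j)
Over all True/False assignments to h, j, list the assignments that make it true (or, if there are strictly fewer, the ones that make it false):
is false only for:
  h=True, j=False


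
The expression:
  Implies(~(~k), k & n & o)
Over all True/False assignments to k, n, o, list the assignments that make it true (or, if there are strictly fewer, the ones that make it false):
is false only for:
  k=True, n=False, o=False;
  k=True, n=False, o=True;
  k=True, n=True, o=False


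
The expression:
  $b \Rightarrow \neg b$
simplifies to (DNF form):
$\neg b$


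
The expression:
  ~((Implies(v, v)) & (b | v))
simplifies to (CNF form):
~b & ~v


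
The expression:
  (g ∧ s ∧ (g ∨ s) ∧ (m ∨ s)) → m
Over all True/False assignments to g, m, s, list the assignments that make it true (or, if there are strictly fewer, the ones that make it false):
is false only for:
  g=True, m=False, s=True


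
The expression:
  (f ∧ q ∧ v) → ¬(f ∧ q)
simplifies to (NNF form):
¬f ∨ ¬q ∨ ¬v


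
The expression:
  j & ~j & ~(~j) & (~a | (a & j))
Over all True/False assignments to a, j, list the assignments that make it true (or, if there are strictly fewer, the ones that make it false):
is never true.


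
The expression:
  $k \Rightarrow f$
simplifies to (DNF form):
$f \vee \neg k$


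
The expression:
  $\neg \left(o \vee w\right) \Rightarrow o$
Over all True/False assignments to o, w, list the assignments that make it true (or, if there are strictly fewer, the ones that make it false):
is false only for:
  o=False, w=False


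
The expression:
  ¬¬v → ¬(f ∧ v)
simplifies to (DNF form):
¬f ∨ ¬v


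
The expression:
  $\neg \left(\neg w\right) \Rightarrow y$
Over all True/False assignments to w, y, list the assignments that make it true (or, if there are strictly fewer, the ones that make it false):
is false only for:
  w=True, y=False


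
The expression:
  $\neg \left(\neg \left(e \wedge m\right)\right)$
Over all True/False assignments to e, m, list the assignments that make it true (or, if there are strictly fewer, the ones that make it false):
is true only for:
  e=True, m=True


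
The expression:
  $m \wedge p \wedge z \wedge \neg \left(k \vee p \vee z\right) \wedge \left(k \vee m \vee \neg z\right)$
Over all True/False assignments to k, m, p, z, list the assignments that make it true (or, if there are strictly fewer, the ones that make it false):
is never true.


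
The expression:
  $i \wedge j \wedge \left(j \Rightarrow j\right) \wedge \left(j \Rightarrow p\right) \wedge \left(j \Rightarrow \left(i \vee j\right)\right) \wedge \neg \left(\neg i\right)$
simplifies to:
$i \wedge j \wedge p$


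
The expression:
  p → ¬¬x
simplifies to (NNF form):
x ∨ ¬p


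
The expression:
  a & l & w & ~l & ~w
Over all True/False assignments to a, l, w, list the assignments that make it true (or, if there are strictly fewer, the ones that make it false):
is never true.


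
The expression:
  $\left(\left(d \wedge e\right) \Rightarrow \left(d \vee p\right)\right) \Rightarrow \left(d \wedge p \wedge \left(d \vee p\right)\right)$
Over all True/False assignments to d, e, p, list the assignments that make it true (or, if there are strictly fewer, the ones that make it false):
is true only for:
  d=True, e=False, p=True;
  d=True, e=True, p=True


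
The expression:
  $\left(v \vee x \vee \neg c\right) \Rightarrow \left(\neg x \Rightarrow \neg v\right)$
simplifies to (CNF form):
$x \vee \neg v$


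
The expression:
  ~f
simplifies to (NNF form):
~f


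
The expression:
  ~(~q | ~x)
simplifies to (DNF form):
q & x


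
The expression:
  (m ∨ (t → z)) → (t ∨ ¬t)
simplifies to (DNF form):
True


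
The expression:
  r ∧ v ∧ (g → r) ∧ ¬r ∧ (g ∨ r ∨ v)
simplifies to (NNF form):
False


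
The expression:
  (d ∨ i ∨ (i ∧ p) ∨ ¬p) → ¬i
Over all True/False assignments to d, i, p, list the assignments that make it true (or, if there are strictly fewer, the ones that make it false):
is true only for:
  d=False, i=False, p=False;
  d=False, i=False, p=True;
  d=True, i=False, p=False;
  d=True, i=False, p=True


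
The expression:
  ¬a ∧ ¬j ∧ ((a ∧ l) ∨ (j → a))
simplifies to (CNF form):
¬a ∧ ¬j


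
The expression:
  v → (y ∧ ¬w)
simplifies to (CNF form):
(y ∨ ¬v) ∧ (¬v ∨ ¬w)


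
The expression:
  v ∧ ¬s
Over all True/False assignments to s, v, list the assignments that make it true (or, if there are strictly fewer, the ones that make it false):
is true only for:
  s=False, v=True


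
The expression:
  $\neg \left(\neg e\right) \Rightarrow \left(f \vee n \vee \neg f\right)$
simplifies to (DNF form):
$\text{True}$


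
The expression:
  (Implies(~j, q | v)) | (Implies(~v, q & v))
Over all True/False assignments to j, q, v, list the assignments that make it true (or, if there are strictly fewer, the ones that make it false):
is false only for:
  j=False, q=False, v=False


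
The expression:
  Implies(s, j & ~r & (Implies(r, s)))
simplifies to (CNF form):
(j | ~s) & (~r | ~s)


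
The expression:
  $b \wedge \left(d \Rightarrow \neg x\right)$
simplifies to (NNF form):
$b \wedge \left(\neg d \vee \neg x\right)$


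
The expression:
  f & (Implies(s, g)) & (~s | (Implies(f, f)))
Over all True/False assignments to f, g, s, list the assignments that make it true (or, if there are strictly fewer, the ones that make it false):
is true only for:
  f=True, g=False, s=False;
  f=True, g=True, s=False;
  f=True, g=True, s=True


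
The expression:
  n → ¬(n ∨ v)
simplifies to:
¬n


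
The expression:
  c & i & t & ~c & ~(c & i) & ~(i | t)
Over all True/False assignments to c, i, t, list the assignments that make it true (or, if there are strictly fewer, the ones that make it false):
is never true.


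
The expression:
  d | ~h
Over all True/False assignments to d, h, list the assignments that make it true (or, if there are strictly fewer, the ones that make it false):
is false only for:
  d=False, h=True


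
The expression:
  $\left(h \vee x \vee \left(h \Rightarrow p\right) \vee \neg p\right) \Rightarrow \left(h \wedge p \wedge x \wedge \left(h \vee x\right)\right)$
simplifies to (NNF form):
$h \wedge p \wedge x$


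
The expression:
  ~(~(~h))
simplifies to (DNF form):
~h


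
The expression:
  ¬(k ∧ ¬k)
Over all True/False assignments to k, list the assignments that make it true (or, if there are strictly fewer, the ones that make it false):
is always true.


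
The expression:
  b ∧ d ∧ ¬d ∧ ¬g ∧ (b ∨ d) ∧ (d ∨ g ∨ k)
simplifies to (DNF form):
False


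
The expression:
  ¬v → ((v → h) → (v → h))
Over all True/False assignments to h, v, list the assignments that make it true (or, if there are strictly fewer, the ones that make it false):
is always true.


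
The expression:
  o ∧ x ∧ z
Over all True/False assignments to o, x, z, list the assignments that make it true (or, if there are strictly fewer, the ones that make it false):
is true only for:
  o=True, x=True, z=True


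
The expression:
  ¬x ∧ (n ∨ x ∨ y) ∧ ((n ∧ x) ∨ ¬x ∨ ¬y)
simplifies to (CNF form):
¬x ∧ (n ∨ y)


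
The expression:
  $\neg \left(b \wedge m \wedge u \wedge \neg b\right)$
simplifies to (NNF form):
$\text{True}$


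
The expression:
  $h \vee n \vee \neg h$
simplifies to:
$\text{True}$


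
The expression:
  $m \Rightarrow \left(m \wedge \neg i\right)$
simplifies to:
$\neg i \vee \neg m$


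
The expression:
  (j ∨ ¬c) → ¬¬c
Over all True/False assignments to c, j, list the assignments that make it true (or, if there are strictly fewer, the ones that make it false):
is true only for:
  c=True, j=False;
  c=True, j=True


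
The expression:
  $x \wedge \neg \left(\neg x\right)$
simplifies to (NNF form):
$x$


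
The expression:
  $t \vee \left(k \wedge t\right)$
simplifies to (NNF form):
$t$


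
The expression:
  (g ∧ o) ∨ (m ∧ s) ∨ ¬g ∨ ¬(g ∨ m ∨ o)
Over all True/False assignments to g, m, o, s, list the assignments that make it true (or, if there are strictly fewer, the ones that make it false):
is false only for:
  g=True, m=False, o=False, s=False;
  g=True, m=False, o=False, s=True;
  g=True, m=True, o=False, s=False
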